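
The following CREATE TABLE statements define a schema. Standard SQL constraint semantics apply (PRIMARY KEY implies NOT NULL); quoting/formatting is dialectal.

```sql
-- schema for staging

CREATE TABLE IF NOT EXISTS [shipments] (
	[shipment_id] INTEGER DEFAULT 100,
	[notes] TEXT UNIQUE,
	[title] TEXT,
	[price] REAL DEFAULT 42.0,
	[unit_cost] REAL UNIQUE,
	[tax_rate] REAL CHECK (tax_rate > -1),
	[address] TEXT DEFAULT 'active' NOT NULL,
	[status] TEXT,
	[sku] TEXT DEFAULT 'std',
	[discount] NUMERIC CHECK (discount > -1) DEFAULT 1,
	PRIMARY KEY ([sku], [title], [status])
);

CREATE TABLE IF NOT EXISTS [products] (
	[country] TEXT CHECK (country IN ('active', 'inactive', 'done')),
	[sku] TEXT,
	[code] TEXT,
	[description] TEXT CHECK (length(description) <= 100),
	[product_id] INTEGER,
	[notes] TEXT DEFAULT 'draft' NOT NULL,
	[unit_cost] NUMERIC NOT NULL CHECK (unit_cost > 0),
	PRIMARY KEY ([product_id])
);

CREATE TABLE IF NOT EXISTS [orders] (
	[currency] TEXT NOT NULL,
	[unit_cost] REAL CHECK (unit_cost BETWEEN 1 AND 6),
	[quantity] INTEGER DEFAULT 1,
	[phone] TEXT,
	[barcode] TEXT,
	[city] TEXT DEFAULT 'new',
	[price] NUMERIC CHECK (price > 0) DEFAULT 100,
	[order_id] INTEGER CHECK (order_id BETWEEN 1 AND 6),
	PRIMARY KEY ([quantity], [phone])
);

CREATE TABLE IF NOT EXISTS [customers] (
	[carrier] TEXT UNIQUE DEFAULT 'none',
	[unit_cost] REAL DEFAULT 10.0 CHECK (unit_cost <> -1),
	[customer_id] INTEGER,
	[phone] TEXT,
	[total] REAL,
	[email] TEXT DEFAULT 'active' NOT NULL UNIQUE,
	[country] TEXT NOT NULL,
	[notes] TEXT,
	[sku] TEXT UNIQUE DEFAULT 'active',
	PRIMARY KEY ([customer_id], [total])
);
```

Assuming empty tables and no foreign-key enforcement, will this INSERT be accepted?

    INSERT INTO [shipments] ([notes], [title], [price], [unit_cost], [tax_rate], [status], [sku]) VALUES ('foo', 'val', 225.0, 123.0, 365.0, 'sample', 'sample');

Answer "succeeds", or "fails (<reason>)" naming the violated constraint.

NOT NULL columns: address defaults to 'active'; sku is supplied; status is supplied; title is supplied.
CHECK constraints: 365.0 satisfies (tax_rate > -1).
No constraint is violated.

succeeds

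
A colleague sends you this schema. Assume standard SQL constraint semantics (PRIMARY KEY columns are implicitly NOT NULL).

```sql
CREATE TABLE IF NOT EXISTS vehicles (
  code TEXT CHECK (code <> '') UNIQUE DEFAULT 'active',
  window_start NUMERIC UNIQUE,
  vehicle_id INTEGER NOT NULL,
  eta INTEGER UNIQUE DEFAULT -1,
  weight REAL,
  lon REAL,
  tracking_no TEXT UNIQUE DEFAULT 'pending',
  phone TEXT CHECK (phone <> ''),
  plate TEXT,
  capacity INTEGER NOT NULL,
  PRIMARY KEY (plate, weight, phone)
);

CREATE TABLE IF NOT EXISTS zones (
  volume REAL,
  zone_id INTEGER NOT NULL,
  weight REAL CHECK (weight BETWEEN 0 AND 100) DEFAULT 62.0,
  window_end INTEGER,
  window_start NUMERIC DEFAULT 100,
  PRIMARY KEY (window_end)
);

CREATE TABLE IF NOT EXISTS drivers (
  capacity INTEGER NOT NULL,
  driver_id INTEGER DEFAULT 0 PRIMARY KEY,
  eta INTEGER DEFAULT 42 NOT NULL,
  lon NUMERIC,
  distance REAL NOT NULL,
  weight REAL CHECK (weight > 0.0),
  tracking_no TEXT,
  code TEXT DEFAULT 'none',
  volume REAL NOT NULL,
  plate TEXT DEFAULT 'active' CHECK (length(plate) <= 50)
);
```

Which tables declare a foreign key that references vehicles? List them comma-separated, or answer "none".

none

No REFERENCES clause anywhere in the schema names vehicles.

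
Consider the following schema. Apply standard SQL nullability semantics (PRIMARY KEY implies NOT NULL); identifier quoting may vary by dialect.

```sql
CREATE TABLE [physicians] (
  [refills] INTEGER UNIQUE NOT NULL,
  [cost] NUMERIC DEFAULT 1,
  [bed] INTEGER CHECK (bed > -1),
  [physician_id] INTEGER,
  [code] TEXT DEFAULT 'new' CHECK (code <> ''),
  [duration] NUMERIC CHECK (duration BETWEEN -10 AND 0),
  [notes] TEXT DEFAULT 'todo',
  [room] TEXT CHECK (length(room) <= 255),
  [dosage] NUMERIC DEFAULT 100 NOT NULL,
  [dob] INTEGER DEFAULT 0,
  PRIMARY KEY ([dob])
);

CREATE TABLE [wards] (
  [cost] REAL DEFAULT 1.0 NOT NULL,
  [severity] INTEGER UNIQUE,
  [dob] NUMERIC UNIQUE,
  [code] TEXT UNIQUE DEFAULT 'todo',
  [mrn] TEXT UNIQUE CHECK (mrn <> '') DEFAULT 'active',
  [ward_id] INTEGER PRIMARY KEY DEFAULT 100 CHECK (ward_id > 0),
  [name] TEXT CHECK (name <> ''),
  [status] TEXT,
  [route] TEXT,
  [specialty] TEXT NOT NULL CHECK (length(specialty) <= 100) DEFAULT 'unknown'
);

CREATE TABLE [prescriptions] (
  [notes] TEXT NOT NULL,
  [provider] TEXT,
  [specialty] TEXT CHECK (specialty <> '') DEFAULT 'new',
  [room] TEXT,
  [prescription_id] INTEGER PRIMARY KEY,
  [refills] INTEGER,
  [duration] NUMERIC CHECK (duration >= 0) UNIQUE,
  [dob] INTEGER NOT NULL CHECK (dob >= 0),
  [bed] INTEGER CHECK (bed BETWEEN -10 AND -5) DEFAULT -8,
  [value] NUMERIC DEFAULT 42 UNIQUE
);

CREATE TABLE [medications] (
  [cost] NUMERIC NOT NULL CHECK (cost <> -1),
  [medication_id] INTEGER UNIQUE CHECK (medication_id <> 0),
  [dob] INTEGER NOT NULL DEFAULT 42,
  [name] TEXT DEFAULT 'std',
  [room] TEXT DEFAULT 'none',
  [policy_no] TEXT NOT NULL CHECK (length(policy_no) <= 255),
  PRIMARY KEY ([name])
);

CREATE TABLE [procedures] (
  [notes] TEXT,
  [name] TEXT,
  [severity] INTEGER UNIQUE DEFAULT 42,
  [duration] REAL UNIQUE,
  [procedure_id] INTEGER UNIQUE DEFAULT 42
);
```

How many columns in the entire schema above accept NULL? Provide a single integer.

28

physicians: 7 nullable (cost, bed, physician_id, code, duration, notes, room — PK (dob) and explicit NOT NULL columns excluded).
wards: 7 nullable (severity, dob, code, mrn, name, status, route — PK (ward_id) and explicit NOT NULL columns excluded).
prescriptions: 7 nullable (provider, specialty, room, refills, duration, bed, value — PK (prescription_id) and explicit NOT NULL columns excluded).
medications: 2 nullable (medication_id, room — PK (name) and explicit NOT NULL columns excluded).
procedures: 5 nullable (notes, name, severity, duration, procedure_id — PK none and explicit NOT NULL columns excluded).
Total: 7 + 7 + 7 + 2 + 5 = 28.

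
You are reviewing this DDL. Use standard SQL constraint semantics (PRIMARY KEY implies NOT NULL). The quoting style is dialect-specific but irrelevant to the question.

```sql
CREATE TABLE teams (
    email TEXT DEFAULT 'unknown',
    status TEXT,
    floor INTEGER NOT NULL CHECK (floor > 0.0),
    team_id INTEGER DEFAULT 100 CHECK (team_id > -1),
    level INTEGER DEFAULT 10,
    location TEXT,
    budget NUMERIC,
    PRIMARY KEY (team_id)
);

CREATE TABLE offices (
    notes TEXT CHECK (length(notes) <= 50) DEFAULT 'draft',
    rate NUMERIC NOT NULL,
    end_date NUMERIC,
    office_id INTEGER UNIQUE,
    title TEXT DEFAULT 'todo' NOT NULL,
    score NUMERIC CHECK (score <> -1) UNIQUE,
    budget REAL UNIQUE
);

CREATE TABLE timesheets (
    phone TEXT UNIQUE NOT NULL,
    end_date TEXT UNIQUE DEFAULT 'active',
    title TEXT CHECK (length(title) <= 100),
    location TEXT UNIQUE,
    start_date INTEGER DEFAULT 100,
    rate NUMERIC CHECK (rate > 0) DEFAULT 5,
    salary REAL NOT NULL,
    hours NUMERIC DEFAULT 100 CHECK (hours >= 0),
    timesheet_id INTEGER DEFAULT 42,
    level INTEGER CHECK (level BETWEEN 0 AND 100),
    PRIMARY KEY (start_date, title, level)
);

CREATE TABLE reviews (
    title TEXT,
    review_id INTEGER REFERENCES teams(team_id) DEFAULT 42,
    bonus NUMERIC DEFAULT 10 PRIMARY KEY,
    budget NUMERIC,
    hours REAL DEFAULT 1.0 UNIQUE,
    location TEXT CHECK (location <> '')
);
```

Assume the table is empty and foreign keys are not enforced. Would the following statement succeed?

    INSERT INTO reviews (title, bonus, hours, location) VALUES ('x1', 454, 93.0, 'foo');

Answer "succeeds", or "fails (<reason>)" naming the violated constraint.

succeeds

NOT NULL columns: bonus is supplied.
CHECK constraints: 'foo' satisfies (location <> '').
No constraint is violated.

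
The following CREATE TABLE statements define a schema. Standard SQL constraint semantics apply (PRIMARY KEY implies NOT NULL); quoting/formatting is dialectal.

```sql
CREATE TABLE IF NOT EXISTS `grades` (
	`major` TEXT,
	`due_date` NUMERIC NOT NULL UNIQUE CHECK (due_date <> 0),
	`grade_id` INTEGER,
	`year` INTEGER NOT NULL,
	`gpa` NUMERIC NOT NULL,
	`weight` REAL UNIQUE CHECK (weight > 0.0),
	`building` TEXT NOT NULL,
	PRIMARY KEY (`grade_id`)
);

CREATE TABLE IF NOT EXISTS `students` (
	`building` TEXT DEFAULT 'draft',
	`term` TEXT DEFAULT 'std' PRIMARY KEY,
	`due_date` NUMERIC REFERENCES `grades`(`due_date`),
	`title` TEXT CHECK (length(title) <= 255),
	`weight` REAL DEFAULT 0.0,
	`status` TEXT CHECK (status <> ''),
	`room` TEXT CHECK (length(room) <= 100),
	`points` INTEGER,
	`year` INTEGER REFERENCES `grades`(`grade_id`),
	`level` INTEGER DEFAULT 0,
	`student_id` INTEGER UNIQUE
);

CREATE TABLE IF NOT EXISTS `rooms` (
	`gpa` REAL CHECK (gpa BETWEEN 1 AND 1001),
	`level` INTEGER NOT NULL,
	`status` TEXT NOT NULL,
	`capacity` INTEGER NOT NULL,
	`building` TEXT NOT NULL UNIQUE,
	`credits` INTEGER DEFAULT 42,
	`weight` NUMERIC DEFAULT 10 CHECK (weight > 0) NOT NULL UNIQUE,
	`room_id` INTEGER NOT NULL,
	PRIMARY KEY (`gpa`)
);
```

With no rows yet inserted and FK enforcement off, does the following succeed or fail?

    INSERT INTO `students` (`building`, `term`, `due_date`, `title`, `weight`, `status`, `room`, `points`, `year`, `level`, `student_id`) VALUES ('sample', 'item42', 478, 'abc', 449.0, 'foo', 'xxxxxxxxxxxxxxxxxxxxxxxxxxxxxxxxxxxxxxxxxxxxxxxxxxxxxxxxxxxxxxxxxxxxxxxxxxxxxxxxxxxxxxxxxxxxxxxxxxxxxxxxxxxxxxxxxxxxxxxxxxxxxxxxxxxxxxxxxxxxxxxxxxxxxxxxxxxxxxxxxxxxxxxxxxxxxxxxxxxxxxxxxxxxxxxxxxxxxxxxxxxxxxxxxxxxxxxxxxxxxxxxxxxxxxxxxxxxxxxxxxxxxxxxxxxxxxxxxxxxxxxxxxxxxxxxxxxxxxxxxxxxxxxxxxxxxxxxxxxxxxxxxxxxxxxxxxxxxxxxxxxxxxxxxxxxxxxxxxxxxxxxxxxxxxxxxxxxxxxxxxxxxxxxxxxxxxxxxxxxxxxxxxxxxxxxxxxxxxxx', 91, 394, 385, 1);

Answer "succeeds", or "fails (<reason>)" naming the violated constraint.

The value 'xxxxxxxxxxxxxxxxxxxxxxxxxxxxxxxxxxxxxxxxxxxxxxxxxxxxxxxxxxxxxxxxxxxxxxxxxxxxxxxxxxxxxxxxxxxxxxxxxxxxxxxxxxxxxxxxxxxxxxxxxxxxxxxxxxxxxxxxxxxxxxxxxxxxxxxxxxxxxxxxxxxxxxxxxxxxxxxxxxxxxxxxxxxxxxxxxxxxxxxxxxxxxxxxxxxxxxxxxxxxxxxxxxxxxxxxxxxxxxxxxxxxxxxxxxxxxxxxxxxxxxxxxxxxxxxxxxxxxxxxxxxxxxxxxxxxxxxxxxxxxxxxxxxxxxxxxxxxxxxxxxxxxxxxxxxxxxxxxxxxxxxxxxxxxxxxxxxxxxxxxxxxxxxxxxxxxxxxxxxxxxxxxxxxxxxxxxxxxxxx' for room violates CHECK (length(room) <= 100).

fails (CHECK on room)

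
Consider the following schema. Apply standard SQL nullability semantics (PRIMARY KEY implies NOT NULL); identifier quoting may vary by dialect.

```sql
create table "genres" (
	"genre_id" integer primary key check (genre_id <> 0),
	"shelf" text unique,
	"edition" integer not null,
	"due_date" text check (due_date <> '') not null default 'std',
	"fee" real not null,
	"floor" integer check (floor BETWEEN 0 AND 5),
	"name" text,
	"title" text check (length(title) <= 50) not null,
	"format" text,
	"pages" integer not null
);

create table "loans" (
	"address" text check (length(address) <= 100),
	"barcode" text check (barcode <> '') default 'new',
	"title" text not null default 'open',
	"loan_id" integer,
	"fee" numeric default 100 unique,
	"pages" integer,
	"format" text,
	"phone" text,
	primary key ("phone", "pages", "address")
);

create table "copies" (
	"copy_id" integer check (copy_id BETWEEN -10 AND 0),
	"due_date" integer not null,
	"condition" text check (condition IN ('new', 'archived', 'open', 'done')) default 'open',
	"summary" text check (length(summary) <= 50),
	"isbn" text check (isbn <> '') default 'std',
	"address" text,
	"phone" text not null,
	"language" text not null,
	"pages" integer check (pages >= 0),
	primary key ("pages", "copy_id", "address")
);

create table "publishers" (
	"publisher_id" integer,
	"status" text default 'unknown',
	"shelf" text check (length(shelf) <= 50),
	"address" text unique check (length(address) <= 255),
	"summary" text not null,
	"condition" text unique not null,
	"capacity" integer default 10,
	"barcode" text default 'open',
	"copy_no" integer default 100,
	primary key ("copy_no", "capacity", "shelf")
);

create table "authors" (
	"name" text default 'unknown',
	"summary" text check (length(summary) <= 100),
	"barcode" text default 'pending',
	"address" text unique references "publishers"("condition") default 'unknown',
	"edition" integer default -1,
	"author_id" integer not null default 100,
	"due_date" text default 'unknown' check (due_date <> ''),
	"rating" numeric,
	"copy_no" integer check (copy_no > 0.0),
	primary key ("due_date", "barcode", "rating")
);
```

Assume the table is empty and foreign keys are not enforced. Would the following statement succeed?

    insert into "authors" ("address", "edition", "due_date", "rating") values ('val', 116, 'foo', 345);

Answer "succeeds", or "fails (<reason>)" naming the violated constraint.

NOT NULL columns: author_id defaults to 100; barcode defaults to 'pending'; due_date is supplied; rating is supplied.
CHECK constraints: 'foo' satisfies (due_date <> '').
No constraint is violated.

succeeds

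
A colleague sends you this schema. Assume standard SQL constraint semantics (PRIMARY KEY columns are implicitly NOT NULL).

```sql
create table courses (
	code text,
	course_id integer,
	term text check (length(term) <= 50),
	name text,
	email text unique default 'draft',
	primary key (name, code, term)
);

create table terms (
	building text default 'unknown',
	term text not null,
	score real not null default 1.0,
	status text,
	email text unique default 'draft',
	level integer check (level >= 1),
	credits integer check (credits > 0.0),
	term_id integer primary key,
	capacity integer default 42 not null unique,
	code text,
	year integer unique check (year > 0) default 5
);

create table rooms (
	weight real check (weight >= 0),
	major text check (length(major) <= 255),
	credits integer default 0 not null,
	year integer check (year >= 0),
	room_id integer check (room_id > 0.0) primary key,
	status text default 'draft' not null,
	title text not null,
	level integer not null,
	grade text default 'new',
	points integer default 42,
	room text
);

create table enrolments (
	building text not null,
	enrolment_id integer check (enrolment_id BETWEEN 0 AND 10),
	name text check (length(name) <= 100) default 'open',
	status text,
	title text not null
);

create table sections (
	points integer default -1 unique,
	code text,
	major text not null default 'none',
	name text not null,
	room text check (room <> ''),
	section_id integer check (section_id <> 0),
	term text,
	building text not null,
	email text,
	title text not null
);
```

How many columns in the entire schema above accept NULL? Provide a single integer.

24

courses: 2 nullable (course_id, email — PK (name, code, term) and explicit NOT NULL columns excluded).
terms: 7 nullable (building, status, email, level, credits, code, year — PK (term_id) and explicit NOT NULL columns excluded).
rooms: 6 nullable (weight, major, year, grade, points, room — PK (room_id) and explicit NOT NULL columns excluded).
enrolments: 3 nullable (enrolment_id, name, status — PK none and explicit NOT NULL columns excluded).
sections: 6 nullable (points, code, room, section_id, term, email — PK none and explicit NOT NULL columns excluded).
Total: 2 + 7 + 6 + 3 + 6 = 24.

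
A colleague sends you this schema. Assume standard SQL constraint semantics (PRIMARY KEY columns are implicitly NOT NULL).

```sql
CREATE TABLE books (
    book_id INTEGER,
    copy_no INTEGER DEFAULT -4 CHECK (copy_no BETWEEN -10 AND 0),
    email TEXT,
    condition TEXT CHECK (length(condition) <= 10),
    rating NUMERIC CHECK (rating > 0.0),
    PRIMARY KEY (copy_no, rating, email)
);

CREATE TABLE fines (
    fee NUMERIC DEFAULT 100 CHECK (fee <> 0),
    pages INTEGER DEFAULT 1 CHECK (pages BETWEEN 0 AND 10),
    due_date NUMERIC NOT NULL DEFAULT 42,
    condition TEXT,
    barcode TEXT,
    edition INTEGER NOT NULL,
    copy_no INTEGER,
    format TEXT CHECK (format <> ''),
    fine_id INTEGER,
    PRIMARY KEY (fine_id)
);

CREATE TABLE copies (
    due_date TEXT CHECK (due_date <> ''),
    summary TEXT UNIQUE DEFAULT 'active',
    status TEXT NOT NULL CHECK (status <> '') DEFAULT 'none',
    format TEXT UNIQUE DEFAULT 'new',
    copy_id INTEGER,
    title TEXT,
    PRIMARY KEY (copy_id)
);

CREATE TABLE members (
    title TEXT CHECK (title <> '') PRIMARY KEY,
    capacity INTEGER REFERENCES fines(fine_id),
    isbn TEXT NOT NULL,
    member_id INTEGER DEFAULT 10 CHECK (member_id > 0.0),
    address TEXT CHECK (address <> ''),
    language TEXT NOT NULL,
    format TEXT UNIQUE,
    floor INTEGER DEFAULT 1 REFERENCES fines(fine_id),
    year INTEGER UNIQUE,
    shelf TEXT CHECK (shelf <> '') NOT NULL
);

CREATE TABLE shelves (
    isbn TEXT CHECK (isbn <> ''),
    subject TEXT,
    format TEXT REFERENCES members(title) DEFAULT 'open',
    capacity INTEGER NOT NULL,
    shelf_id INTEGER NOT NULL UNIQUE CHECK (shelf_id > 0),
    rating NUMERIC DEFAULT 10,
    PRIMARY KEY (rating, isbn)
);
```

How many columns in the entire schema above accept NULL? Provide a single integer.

books: 2 nullable (book_id, condition — PK (copy_no, rating, email) and explicit NOT NULL columns excluded).
fines: 6 nullable (fee, pages, condition, barcode, copy_no, format — PK (fine_id) and explicit NOT NULL columns excluded).
copies: 4 nullable (due_date, summary, format, title — PK (copy_id) and explicit NOT NULL columns excluded).
members: 6 nullable (capacity, member_id, address, format, floor, year — PK (title) and explicit NOT NULL columns excluded).
shelves: 2 nullable (subject, format — PK (rating, isbn) and explicit NOT NULL columns excluded).
Total: 2 + 6 + 4 + 6 + 2 = 20.

20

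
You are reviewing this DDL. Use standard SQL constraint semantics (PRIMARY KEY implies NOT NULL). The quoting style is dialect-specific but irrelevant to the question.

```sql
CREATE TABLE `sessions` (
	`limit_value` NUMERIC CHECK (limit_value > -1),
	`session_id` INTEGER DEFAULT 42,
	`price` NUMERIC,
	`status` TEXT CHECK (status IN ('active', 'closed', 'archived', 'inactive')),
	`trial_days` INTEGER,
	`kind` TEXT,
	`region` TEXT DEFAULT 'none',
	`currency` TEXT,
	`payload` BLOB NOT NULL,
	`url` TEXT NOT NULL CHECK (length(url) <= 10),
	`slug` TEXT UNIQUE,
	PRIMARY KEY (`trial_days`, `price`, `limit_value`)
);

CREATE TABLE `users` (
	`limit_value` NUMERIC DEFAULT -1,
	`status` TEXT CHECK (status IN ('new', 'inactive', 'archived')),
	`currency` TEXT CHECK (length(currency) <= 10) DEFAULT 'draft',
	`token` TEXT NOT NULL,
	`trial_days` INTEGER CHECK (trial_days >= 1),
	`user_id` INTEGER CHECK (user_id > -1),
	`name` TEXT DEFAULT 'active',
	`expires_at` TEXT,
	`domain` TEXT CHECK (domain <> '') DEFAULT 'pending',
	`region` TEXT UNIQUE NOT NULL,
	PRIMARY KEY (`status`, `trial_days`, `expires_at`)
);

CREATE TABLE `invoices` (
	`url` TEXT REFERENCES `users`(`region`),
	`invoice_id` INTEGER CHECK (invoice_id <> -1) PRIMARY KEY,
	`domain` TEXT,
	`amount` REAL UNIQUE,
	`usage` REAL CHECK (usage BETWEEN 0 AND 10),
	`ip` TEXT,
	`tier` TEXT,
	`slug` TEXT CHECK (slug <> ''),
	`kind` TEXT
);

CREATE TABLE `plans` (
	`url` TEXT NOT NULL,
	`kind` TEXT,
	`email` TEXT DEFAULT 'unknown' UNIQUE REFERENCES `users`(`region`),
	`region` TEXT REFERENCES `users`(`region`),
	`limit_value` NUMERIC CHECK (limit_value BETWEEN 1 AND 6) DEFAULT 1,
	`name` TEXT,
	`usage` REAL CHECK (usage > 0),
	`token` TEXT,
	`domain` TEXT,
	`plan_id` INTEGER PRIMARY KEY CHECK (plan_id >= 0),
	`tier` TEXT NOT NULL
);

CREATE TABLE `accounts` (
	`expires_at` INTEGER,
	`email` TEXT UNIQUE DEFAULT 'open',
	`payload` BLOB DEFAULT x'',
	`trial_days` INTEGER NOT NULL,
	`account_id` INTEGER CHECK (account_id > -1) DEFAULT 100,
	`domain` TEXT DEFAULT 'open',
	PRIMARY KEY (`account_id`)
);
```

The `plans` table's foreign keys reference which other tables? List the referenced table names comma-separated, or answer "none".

- email REFERENCES users(region).
- region REFERENCES users(region).

users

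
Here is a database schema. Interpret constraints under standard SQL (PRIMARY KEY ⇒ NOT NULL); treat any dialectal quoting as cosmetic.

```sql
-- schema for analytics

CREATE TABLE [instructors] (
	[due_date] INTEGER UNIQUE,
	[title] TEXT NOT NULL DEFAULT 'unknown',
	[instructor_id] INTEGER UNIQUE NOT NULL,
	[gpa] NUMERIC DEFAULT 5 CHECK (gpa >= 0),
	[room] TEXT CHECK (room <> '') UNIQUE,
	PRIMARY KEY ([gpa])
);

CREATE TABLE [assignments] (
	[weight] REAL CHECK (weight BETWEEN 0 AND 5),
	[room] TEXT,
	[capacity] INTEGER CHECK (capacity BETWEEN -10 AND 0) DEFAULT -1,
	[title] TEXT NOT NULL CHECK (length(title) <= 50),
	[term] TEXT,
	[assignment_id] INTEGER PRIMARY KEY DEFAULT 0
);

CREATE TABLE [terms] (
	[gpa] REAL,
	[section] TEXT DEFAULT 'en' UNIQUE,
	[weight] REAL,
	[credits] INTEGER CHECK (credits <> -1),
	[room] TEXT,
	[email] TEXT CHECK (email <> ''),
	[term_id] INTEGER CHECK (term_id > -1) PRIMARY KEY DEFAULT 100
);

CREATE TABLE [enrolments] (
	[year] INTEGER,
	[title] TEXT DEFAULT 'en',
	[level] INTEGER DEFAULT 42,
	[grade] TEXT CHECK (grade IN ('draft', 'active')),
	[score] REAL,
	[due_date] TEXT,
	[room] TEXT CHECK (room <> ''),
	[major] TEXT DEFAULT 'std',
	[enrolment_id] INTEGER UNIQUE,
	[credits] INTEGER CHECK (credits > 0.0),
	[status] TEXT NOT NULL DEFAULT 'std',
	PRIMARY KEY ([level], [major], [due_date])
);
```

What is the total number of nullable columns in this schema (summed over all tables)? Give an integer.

19

instructors: 2 nullable (due_date, room — PK (gpa) and explicit NOT NULL columns excluded).
assignments: 4 nullable (weight, room, capacity, term — PK (assignment_id) and explicit NOT NULL columns excluded).
terms: 6 nullable (gpa, section, weight, credits, room, email — PK (term_id) and explicit NOT NULL columns excluded).
enrolments: 7 nullable (year, title, grade, score, room, enrolment_id, credits — PK (level, major, due_date) and explicit NOT NULL columns excluded).
Total: 2 + 4 + 6 + 7 = 19.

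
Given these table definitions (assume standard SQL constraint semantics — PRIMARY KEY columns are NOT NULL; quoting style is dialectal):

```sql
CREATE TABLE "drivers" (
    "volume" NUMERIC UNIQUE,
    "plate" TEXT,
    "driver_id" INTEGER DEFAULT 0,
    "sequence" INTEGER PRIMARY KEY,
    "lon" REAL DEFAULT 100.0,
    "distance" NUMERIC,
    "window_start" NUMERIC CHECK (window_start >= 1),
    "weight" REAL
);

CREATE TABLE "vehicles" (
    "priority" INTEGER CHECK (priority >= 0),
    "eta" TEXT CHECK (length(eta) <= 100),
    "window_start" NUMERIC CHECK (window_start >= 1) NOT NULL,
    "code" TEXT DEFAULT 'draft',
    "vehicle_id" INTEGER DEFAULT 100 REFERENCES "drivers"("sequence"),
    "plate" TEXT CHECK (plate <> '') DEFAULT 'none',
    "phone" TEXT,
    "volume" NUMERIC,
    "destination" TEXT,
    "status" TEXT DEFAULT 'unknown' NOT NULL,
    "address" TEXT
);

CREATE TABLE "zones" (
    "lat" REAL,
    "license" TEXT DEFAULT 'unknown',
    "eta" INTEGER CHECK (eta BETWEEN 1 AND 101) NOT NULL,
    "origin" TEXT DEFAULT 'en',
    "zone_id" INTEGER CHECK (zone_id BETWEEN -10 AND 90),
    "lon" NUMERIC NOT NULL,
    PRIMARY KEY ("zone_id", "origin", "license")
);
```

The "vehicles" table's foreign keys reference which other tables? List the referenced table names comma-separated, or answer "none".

drivers

- vehicle_id REFERENCES drivers(sequence).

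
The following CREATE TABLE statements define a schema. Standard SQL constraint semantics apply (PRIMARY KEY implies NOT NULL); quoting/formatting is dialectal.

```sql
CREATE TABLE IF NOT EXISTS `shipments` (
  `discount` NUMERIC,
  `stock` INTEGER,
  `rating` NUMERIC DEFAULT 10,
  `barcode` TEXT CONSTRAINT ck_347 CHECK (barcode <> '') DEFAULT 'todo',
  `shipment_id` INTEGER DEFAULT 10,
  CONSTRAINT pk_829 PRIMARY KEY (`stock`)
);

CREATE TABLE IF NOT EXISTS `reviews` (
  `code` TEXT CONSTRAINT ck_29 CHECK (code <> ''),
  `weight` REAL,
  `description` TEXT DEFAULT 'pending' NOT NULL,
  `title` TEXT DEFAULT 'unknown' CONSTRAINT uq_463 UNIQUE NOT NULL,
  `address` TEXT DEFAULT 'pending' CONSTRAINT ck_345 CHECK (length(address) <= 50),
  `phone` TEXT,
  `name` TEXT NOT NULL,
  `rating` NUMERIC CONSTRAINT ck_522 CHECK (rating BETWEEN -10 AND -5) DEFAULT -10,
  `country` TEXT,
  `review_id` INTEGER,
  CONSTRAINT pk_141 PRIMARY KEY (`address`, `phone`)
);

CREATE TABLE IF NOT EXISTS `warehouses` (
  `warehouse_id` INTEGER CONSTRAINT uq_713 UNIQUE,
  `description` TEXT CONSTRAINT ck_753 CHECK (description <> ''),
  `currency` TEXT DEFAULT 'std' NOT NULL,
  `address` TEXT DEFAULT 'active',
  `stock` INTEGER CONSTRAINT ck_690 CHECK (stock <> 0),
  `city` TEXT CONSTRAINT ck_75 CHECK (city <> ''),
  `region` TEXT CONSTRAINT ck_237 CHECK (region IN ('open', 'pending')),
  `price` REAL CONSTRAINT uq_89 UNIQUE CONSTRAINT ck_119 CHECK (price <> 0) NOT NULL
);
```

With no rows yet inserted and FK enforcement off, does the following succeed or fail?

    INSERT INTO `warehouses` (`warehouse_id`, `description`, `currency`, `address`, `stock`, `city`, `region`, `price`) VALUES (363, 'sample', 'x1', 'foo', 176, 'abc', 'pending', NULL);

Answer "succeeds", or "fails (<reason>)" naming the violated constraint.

fails (NOT NULL on price)

price is explicitly set to NULL, but price is declared NOT NULL.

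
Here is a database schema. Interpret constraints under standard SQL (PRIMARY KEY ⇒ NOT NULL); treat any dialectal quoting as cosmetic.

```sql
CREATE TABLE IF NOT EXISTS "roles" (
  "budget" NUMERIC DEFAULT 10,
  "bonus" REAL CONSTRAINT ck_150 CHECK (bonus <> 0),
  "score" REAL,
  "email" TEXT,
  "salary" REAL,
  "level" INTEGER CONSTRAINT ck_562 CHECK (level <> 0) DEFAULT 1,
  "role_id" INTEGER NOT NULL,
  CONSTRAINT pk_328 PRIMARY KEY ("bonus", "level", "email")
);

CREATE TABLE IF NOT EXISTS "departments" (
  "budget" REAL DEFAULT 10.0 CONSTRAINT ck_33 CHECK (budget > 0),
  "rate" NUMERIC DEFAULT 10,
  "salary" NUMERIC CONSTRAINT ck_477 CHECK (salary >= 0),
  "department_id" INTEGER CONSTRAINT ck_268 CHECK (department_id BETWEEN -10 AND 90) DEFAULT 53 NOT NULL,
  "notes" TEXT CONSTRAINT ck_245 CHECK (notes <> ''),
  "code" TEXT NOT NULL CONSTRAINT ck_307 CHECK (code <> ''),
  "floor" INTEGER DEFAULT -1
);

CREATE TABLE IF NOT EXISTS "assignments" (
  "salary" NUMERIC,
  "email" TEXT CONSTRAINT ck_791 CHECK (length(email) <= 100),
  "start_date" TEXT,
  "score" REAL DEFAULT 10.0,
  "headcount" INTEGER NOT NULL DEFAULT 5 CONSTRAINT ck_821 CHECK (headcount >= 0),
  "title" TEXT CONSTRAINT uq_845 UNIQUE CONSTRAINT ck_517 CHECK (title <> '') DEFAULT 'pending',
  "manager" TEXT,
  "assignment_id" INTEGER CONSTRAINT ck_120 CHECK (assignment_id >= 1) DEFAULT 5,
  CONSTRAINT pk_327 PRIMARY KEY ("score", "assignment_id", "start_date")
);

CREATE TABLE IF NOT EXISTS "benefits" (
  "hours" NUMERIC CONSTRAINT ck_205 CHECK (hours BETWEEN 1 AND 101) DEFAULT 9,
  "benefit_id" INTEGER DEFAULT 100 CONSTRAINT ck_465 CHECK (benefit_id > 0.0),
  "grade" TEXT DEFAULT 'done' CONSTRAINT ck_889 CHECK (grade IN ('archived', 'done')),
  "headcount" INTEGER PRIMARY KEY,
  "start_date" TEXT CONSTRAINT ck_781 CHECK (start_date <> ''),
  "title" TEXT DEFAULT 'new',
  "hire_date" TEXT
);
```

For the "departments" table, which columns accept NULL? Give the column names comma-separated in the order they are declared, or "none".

- budget: CHECK does not forbid NULL (a CHECK constraint passes when its expression is NULL) → nullable.
- rate: DEFAULT only fills an omitted column; an explicit NULL is still allowed → nullable.
- salary: CHECK does not forbid NULL (a CHECK constraint passes when its expression is NULL) → nullable.
- department_id: declared NOT NULL → not nullable.
- notes: CHECK does not forbid NULL (a CHECK constraint passes when its expression is NULL) → nullable.
- code: declared NOT NULL → not nullable.
- floor: DEFAULT only fills an omitted column; an explicit NULL is still allowed → nullable.

budget, rate, salary, notes, floor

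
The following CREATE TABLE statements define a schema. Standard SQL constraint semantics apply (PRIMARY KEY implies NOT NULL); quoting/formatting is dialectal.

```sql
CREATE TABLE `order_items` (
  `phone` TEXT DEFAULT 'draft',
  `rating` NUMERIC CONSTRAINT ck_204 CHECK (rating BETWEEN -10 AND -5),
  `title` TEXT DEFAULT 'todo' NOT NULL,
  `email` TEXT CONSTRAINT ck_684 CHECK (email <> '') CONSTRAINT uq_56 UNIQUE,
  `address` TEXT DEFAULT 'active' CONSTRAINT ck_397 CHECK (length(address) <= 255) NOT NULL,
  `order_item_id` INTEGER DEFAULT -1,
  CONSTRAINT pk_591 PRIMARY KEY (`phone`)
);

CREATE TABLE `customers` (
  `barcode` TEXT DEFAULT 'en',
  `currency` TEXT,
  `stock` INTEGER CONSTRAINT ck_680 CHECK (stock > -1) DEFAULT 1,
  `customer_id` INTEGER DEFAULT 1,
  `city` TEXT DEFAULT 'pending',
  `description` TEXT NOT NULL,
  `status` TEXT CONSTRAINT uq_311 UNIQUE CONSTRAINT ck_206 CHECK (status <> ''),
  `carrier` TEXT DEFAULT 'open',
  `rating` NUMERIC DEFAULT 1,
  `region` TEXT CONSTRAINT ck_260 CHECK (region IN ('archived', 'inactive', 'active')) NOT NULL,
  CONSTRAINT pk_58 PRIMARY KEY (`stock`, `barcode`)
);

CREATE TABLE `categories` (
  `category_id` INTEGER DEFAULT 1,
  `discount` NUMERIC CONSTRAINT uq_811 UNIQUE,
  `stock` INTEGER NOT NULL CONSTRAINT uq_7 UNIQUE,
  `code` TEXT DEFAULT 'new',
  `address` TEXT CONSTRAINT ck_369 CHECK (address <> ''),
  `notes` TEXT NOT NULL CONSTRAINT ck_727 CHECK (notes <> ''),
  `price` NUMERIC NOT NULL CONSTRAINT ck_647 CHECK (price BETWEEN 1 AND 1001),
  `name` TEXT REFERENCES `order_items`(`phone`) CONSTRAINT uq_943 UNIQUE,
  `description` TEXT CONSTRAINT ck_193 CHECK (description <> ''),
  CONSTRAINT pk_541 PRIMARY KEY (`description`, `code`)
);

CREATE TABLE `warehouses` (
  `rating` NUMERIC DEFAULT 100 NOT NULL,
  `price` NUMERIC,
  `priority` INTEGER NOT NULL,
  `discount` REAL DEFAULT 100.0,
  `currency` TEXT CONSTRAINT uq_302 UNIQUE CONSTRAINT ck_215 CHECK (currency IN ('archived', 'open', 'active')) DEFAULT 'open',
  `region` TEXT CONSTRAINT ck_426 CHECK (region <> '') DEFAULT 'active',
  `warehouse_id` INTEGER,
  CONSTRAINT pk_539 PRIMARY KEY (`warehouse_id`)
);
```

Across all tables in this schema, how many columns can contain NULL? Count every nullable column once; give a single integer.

order_items: 3 nullable (rating, email, order_item_id — PK (phone) and explicit NOT NULL columns excluded).
customers: 6 nullable (currency, customer_id, city, status, carrier, rating — PK (stock, barcode) and explicit NOT NULL columns excluded).
categories: 4 nullable (category_id, discount, address, name — PK (description, code) and explicit NOT NULL columns excluded).
warehouses: 4 nullable (price, discount, currency, region — PK (warehouse_id) and explicit NOT NULL columns excluded).
Total: 3 + 6 + 4 + 4 = 17.

17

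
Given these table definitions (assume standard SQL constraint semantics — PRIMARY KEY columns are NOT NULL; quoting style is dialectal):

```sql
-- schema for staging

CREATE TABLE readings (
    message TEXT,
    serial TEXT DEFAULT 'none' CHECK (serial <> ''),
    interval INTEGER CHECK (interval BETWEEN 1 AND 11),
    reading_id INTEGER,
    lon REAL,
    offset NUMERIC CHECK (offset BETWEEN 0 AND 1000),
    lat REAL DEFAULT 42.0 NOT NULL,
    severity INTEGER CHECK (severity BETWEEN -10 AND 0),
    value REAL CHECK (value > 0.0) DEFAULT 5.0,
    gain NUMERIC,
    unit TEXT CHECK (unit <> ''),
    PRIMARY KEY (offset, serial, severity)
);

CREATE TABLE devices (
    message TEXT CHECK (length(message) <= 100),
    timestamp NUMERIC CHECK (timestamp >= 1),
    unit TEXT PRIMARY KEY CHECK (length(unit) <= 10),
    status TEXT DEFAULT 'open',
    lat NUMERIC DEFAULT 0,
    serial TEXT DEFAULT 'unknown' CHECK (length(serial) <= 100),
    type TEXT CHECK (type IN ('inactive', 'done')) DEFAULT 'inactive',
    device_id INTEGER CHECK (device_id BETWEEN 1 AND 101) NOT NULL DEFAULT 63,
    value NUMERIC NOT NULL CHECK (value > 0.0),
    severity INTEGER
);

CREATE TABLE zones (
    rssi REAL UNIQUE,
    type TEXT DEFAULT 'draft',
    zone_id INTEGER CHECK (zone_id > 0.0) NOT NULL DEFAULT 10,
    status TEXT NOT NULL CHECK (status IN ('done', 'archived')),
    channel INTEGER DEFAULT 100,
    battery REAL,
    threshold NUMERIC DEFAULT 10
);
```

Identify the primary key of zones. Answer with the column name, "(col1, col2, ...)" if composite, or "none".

none

No column is declared PRIMARY KEY inline, and there is no table-level PRIMARY KEY clause in zones.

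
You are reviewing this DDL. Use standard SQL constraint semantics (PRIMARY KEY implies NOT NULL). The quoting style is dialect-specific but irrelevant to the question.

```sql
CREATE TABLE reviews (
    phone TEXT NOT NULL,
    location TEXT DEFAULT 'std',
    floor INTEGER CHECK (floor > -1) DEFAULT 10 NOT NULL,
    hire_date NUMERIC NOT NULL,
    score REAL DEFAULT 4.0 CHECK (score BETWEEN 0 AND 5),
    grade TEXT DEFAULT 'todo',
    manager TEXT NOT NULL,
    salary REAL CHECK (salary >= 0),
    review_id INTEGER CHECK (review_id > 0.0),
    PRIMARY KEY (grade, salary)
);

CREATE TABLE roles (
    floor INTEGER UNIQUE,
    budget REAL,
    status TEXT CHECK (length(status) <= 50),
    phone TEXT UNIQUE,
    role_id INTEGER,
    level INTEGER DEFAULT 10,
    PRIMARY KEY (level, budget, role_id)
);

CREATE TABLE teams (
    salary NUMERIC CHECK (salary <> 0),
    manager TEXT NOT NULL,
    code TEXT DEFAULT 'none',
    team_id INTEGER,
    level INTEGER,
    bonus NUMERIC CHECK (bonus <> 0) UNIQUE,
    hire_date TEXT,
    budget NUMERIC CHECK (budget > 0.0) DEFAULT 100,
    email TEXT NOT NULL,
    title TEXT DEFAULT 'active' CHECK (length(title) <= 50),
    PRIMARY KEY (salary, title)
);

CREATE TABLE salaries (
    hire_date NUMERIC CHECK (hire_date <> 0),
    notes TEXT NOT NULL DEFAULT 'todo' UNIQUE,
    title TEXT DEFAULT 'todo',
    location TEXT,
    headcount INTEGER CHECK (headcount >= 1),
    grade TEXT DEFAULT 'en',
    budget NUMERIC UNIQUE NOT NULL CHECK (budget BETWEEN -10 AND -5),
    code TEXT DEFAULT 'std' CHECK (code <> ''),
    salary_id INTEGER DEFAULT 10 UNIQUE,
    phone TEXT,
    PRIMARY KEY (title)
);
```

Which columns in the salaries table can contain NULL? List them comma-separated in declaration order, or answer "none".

- hire_date: CHECK does not forbid NULL (a CHECK constraint passes when its expression is NULL) → nullable.
- notes: declared NOT NULL → not nullable.
- title: part of the PRIMARY KEY, which implies NOT NULL → not nullable.
- location: no NOT NULL constraint applies → nullable.
- headcount: CHECK does not forbid NULL (a CHECK constraint passes when its expression is NULL) → nullable.
- grade: DEFAULT only fills an omitted column; an explicit NULL is still allowed → nullable.
- budget: declared NOT NULL → not nullable.
- code: CHECK does not forbid NULL (a CHECK constraint passes when its expression is NULL) → nullable.
- salary_id: UNIQUE does not imply NOT NULL → nullable.
- phone: no NOT NULL constraint applies → nullable.

hire_date, location, headcount, grade, code, salary_id, phone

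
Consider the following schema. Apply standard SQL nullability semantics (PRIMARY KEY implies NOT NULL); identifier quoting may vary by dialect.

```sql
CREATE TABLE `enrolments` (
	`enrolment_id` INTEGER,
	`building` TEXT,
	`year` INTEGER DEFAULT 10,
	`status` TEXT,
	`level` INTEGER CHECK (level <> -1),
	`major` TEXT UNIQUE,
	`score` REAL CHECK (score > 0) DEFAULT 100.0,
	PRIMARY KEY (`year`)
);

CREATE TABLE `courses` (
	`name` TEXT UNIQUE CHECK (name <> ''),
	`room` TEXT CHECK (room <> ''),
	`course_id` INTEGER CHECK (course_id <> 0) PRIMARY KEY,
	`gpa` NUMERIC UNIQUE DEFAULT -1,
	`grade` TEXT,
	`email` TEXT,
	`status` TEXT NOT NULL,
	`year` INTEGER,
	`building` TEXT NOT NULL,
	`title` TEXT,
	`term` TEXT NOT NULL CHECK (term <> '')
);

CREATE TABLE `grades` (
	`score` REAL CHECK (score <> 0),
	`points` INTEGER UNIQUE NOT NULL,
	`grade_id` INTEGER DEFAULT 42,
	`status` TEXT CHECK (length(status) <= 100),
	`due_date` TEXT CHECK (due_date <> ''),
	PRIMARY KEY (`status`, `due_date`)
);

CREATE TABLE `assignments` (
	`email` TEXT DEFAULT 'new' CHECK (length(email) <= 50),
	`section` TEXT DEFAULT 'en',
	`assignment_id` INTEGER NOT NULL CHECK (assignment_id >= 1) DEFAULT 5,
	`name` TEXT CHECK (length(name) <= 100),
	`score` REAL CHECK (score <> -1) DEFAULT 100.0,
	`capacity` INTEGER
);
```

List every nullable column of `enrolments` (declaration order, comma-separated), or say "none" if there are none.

enrolment_id, building, status, level, major, score

- enrolment_id: no NOT NULL constraint applies → nullable.
- building: no NOT NULL constraint applies → nullable.
- year: part of the PRIMARY KEY, which implies NOT NULL → not nullable.
- status: no NOT NULL constraint applies → nullable.
- level: CHECK does not forbid NULL (a CHECK constraint passes when its expression is NULL) → nullable.
- major: UNIQUE does not imply NOT NULL → nullable.
- score: CHECK does not forbid NULL (a CHECK constraint passes when its expression is NULL) → nullable.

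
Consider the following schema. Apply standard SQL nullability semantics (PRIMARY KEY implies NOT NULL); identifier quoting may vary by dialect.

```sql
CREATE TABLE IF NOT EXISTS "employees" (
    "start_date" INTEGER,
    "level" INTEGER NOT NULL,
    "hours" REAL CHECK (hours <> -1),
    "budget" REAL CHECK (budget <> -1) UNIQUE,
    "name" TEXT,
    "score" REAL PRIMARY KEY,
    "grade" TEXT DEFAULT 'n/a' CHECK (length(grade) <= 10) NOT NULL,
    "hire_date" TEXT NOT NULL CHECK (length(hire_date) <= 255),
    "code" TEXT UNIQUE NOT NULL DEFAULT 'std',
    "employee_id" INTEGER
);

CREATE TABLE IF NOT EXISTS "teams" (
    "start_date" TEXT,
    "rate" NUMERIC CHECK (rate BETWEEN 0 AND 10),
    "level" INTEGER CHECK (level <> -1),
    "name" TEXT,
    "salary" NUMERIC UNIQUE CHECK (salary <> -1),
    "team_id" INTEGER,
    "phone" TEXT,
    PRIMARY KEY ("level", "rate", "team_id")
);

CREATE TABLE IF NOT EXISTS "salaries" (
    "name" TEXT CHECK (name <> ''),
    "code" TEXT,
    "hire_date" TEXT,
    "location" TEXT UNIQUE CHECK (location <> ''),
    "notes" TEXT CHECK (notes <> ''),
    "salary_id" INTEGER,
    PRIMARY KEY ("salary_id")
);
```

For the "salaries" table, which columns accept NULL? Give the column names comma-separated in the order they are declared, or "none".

- name: CHECK does not forbid NULL (a CHECK constraint passes when its expression is NULL) → nullable.
- code: no NOT NULL constraint applies → nullable.
- hire_date: no NOT NULL constraint applies → nullable.
- location: CHECK does not forbid NULL (a CHECK constraint passes when its expression is NULL) → nullable.
- notes: CHECK does not forbid NULL (a CHECK constraint passes when its expression is NULL) → nullable.
- salary_id: part of the PRIMARY KEY, which implies NOT NULL → not nullable.

name, code, hire_date, location, notes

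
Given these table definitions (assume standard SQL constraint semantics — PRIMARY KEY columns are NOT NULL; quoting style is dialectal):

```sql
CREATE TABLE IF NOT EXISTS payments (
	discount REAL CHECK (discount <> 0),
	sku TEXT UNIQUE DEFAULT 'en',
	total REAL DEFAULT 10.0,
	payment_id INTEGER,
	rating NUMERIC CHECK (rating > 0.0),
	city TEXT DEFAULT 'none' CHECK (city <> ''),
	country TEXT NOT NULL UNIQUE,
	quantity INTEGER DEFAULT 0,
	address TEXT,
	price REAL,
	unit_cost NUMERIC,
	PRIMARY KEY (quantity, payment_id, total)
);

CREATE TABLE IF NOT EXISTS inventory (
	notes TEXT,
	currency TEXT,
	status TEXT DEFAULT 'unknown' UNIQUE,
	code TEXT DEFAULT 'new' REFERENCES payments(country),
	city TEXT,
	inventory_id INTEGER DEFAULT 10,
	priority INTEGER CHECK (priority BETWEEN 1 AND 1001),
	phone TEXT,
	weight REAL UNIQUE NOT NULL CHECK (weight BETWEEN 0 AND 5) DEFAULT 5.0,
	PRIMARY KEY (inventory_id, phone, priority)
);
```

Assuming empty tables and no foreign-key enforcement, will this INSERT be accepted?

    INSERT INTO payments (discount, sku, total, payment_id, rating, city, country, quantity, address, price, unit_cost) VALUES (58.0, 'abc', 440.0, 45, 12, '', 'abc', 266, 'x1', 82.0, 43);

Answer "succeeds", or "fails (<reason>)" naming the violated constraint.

fails (CHECK on city)

The value '' for city violates CHECK (city <> '').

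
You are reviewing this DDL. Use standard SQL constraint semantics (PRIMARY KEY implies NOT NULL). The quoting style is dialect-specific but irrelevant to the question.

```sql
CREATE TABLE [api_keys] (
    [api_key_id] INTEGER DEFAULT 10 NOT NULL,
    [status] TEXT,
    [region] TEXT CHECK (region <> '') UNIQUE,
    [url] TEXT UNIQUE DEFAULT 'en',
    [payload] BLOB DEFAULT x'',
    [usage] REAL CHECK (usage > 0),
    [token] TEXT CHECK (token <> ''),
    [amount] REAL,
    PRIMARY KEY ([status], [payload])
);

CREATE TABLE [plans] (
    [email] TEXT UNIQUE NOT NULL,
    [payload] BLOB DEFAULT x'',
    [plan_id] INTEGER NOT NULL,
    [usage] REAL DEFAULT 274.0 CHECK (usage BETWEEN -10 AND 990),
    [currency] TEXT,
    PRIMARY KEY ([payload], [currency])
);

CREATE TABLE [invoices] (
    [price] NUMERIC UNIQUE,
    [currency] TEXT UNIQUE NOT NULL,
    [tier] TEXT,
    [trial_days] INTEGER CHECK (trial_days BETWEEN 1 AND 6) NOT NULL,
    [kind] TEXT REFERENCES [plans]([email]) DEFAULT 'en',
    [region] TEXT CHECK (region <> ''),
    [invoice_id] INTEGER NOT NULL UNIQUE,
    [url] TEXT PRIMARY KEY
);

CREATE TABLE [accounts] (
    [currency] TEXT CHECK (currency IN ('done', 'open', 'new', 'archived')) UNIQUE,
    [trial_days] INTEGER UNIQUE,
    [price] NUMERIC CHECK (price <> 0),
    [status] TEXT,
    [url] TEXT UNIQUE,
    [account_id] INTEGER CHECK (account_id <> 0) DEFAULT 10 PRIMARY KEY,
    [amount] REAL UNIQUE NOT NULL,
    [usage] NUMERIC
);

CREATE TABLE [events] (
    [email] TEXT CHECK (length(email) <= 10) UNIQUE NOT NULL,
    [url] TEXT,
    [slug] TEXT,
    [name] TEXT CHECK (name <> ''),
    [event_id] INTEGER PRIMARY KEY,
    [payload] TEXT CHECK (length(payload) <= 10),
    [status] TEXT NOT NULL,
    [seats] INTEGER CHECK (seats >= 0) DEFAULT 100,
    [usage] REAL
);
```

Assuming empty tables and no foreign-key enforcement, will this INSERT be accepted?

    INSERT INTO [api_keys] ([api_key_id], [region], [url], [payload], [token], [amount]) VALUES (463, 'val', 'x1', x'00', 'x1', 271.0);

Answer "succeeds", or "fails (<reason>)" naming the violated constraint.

status is omitted from the column list and has no DEFAULT, so it would receive NULL.
But status is part of the PRIMARY KEY (implied NOT NULL).

fails (NOT NULL on status)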